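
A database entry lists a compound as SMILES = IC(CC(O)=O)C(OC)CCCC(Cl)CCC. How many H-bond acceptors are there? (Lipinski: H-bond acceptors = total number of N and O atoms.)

N atoms: 0; O atoms: 3.
Lipinski HBA = 0 + 3 = 3.

3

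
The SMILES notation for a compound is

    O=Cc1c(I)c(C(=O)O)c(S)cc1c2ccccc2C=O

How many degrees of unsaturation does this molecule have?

Molecular formula: C15H9IO4S.
DoU = (2C + 2 + N − H − X) / 2, where X is the halogen count and O/S are ignored.
    = (2·15 + 2 + 0 − 9 − 1) / 2 = 22 / 2 = 11.

11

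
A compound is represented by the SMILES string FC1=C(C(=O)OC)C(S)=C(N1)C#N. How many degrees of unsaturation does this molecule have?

6

Degree of unsaturation = (number of rings) + (number of π bonds).
Ring closures in the SMILES: 1.
π bonds: 3 double bonds (each 1 DoU), 1 triple bond (each 2 DoU) → 5 DoU from unsaturation.
Total DoU = 1 + 5 = 6.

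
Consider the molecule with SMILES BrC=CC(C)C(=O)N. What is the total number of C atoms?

5

Count every carbon token in the SMILES (each C, including those in ring-closure positions and inside branches).
Carbon count: 5.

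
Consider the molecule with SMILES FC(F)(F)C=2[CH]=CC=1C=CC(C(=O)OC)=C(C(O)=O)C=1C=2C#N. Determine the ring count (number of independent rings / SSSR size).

2

In SMILES, each pair of matching ring-closure digits denotes one ring-closing bond; the number of such bonds equals the number of independent rings.
Ring-closure bonds here: 2.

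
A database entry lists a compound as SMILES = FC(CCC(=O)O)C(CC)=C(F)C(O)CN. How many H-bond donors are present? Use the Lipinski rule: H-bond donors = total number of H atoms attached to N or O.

Donors: find every N or O and count the H atoms it carries.
  atom 6 (O): bond orders sum to 2 → 0 H
  atom 7 (O): bond orders sum to 1 → 1 H
  atom 14 (O): bond orders sum to 1 → 1 H
  atom 16 (N): bond orders sum to 1 → 2 H
Lipinski HBD = 4.

4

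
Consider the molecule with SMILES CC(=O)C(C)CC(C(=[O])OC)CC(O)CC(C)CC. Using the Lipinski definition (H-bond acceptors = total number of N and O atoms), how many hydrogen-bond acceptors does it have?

4

N atoms: 0; O atoms: 4.
Lipinski HBA = 0 + 4 = 4.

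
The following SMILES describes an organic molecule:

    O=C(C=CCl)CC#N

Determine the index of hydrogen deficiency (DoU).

4

Molecular formula: C5H4ClNO.
DoU = (2C + 2 + N − H − X) / 2, where X is the halogen count and O/S are ignored.
    = (2·5 + 2 + 1 − 4 − 1) / 2 = 8 / 2 = 4.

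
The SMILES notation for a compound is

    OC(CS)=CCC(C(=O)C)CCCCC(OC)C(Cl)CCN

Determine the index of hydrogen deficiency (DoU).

2

Degree of unsaturation = (number of rings) + (number of π bonds).
Ring closures in the SMILES: 0.
π bonds: 2 double bonds (each 1 DoU) → 2 DoU from unsaturation.
Total DoU = 0 + 2 = 2.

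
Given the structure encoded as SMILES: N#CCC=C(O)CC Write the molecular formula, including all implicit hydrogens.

C6H9NO

Walk through each heavy atom and fill implicit hydrogens from standard valence (C 4, N 3, O 2, S 2, halogen 1):
  atom 1: N, bond orders sum to 3 (valence 3) → 0 H
  atom 2: C, bond orders sum to 4 (valence 4) → 0 H
  atom 3: C, bond orders sum to 2 (valence 4) → 2 H
  atom 4: C, bond orders sum to 3 (valence 4) → 1 H
  atom 5: C, bond orders sum to 4 (valence 4) → 0 H
  atom 6: O, bond orders sum to 1 (valence 2) → 1 H
  atom 7: C, bond orders sum to 2 (valence 4) → 2 H
  atom 8: C, bond orders sum to 1 (valence 4) → 3 H
Totals → C:6, H:9, N:1, O:1.
In Hill order: C6H9NO.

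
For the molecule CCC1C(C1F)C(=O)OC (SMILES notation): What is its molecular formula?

C7H11FO2

Walk through each heavy atom and fill implicit hydrogens from standard valence (C 4, N 3, O 2, S 2, halogen 1):
  atom 1: C, bond orders sum to 1 (valence 4) → 3 H
  atom 2: C, bond orders sum to 2 (valence 4) → 2 H
  atom 3: C, bond orders sum to 3 (valence 4) → 1 H
  atom 4: C, bond orders sum to 3 (valence 4) → 1 H
  atom 5: C, bond orders sum to 3 (valence 4) → 1 H
  atom 6: F (halogen, monovalent) → 0 H
  atom 7: C, bond orders sum to 4 (valence 4) → 0 H
  atom 8: O, bond orders sum to 2 (valence 2) → 0 H
  atom 9: O, bond orders sum to 2 (valence 2) → 0 H
  atom 10: C, bond orders sum to 1 (valence 4) → 3 H
Totals → C:7, H:11, F:1, O:2.
In Hill order: C7H11FO2.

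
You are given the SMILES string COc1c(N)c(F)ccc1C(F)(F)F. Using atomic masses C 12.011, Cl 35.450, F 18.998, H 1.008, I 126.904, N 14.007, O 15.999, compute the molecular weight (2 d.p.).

209.14 g/mol

First, the molecular formula is C8H7F4NO (counting implicit H from valence).
  C: 8 × 12.011 = 96.088
  F: 4 × 18.998 = 75.992
  H: 7 × 1.008 = 7.056
  N: 1 × 14.007 = 14.007
  O: 1 × 15.999 = 15.999
Sum: 8×12.011 + 4×18.998 + 7×1.008 + 1×14.007 + 1×15.999 = 209.142 → 209.14 g/mol.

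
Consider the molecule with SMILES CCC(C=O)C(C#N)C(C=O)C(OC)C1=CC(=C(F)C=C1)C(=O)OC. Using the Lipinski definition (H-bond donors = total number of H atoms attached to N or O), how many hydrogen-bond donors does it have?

Donors: find every N or O and count the H atoms it carries.
  atom 5 (O): bond orders sum to 2 → 0 H
  atom 8 (N): bond orders sum to 3 → 0 H
  atom 11 (O): bond orders sum to 2 → 0 H
  atom 13 (O): bond orders sum to 2 → 0 H
  atom 23 (O): bond orders sum to 2 → 0 H
  atom 24 (O): bond orders sum to 2 → 0 H
Lipinski HBD = 0.

0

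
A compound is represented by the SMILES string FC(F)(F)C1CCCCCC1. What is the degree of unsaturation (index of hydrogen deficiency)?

1

Degree of unsaturation = (number of rings) + (number of π bonds).
Ring closures in the SMILES: 1.
π bonds: none → 0 DoU from unsaturation.
Total DoU = 1 + 0 = 1.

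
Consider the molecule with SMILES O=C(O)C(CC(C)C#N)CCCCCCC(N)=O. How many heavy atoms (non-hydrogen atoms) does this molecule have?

Every atom symbol written in the SMILES (organic subset) is one heavy atom; implicit H are not written.
Heavy atoms by element → C:13, N:2, O:3.
Total: 18.

18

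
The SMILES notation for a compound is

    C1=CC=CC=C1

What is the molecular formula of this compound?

C6H6

Walk through each heavy atom and fill implicit hydrogens from standard valence (C 4, N 3, O 2, S 2, halogen 1):
  atom 1: C, bond orders sum to 3 (valence 4) → 1 H
  atom 2: C, bond orders sum to 3 (valence 4) → 1 H
  atom 3: C, bond orders sum to 3 (valence 4) → 1 H
  atom 4: C, bond orders sum to 3 (valence 4) → 1 H
  atom 5: C, bond orders sum to 3 (valence 4) → 1 H
  atom 6: C, bond orders sum to 3 (valence 4) → 1 H
Totals → C:6, H:6.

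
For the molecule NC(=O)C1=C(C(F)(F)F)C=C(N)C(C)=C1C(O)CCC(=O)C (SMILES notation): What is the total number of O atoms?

3

Scan the SMILES for O atoms (remember two-letter symbols like Cl and Br are single atoms).
Oxygen count: 3.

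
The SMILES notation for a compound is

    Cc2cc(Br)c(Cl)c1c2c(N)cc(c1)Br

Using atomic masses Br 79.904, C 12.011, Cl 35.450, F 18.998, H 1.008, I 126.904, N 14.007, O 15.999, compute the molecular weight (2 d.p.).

First, the molecular formula is C11H8Br2ClN (counting implicit H from valence).
  Br: 2 × 79.904 = 159.808
  C: 11 × 12.011 = 132.121
  Cl: 1 × 35.450 = 35.450
  H: 8 × 1.008 = 8.064
  N: 1 × 14.007 = 14.007
Sum: 2×79.904 + 11×12.011 + 1×35.450 + 8×1.008 + 1×14.007 = 349.450 → 349.45 g/mol.

349.45 g/mol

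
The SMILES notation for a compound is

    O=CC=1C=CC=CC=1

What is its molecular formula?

Walk through each heavy atom and fill implicit hydrogens from standard valence (C 4, N 3, O 2, S 2, halogen 1):
  atom 1: O, bond orders sum to 2 (valence 2) → 0 H
  atom 2: C, bond orders sum to 3 (valence 4) → 1 H
  atom 3: C, bond orders sum to 4 (valence 4) → 0 H
  atom 4: C, bond orders sum to 3 (valence 4) → 1 H
  atom 5: C, bond orders sum to 3 (valence 4) → 1 H
  atom 6: C, bond orders sum to 3 (valence 4) → 1 H
  atom 7: C, bond orders sum to 3 (valence 4) → 1 H
  atom 8: C, bond orders sum to 3 (valence 4) → 1 H
Totals → C:7, H:6, O:1.
In Hill order: C7H6O.

C7H6O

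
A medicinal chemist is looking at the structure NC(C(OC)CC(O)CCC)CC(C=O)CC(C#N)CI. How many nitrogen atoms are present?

2

Scan the SMILES for N atoms (remember two-letter symbols like Cl and Br are single atoms).
Nitrogen count: 2.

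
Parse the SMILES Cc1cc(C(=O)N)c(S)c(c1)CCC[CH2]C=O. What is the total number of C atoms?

13

Count every carbon token in the SMILES (each C, including those in ring-closure positions and inside branches).
Carbon count: 13.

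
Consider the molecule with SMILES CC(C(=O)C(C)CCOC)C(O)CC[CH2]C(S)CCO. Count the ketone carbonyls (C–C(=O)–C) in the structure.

The ketone motif appears at heavy-atom position 3 in the SMILES.
Other groups present: 1 ether, 2 hydroxyl, 1 thiol.
Ketone count: 1.

1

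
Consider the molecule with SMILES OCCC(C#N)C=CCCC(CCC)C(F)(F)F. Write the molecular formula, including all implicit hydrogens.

C13H20F3NO

Walk through each heavy atom and fill implicit hydrogens from standard valence (C 4, N 3, O 2, S 2, halogen 1):
  atom 1: O, bond orders sum to 1 (valence 2) → 1 H
  atom 2: C, bond orders sum to 2 (valence 4) → 2 H
  atom 3: C, bond orders sum to 2 (valence 4) → 2 H
  atom 4: C, bond orders sum to 3 (valence 4) → 1 H
  atom 5: C, bond orders sum to 4 (valence 4) → 0 H
  atom 6: N, bond orders sum to 3 (valence 3) → 0 H
  atom 7: C, bond orders sum to 3 (valence 4) → 1 H
  atom 8: C, bond orders sum to 3 (valence 4) → 1 H
  atom 9: C, bond orders sum to 2 (valence 4) → 2 H
  atom 10: C, bond orders sum to 2 (valence 4) → 2 H
  atom 11: C, bond orders sum to 3 (valence 4) → 1 H
  atom 12: C, bond orders sum to 2 (valence 4) → 2 H
  atom 13: C, bond orders sum to 2 (valence 4) → 2 H
  atom 14: C, bond orders sum to 1 (valence 4) → 3 H
  atom 15: C, bond orders sum to 4 (valence 4) → 0 H
  atom 16: F (halogen, monovalent) → 0 H
  atom 17: F (halogen, monovalent) → 0 H
  atom 18: F (halogen, monovalent) → 0 H
Totals → C:13, H:20, F:3, N:1, O:1.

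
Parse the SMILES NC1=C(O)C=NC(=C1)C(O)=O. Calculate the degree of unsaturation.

5

Degree of unsaturation = (number of rings) + (number of π bonds).
Ring closures in the SMILES: 1.
π bonds: 4 double bonds (each 1 DoU) → 4 DoU from unsaturation.
Total DoU = 1 + 4 = 5.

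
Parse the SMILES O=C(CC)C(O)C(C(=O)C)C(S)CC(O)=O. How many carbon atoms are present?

10

Count every carbon token in the SMILES (each C, including those in ring-closure positions and inside branches).
Carbon count: 10.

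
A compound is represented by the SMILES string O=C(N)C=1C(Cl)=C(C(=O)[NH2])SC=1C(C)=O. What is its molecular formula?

C8H7ClN2O3S

Walk through each heavy atom and fill implicit hydrogens from standard valence (C 4, N 3, O 2, S 2, halogen 1):
  atom 1: O, bond orders sum to 2 (valence 2) → 0 H
  atom 2: C, bond orders sum to 4 (valence 4) → 0 H
  atom 3: N, bond orders sum to 1 (valence 3) → 2 H
  atom 4: C, bond orders sum to 4 (valence 4) → 0 H
  atom 5: C, bond orders sum to 4 (valence 4) → 0 H
  atom 6: Cl (halogen, monovalent) → 0 H
  atom 7: C, bond orders sum to 4 (valence 4) → 0 H
  atom 8: C, bond orders sum to 4 (valence 4) → 0 H
  atom 9: O, bond orders sum to 2 (valence 2) → 0 H
  atom 10: N with explicit H count 2
  atom 11: S, bond orders sum to 2 (valence 2) → 0 H
  atom 12: C, bond orders sum to 4 (valence 4) → 0 H
  atom 13: C, bond orders sum to 4 (valence 4) → 0 H
  atom 14: C, bond orders sum to 1 (valence 4) → 3 H
  atom 15: O, bond orders sum to 2 (valence 2) → 0 H
Totals → C:8, H:7, Cl:1, N:2, O:3, S:1.
In Hill order: C8H7ClN2O3S.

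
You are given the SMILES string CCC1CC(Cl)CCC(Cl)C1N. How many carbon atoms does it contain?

9

Count every carbon token in the SMILES (each C, including those in ring-closure positions and inside branches).
Carbon count: 9.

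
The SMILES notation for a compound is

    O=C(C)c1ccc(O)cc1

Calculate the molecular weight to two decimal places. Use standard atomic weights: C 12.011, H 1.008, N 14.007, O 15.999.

First, the molecular formula is C8H8O2 (counting implicit H from valence).
  C: 8 × 12.011 = 96.088
  H: 8 × 1.008 = 8.064
  O: 2 × 15.999 = 31.998
Sum: 8×12.011 + 8×1.008 + 2×15.999 = 136.150 → 136.15 g/mol.

136.15 g/mol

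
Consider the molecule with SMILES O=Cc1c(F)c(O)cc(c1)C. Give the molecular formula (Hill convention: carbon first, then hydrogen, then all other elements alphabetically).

Walk through each heavy atom and fill implicit hydrogens from standard valence (C 4, N 3, O 2, S 2, halogen 1); for lowercase aromatic atoms, an aromatic c carries 1 H when it has two neighbours and 0 H with three, and aromatic n carries 0 H:
  atom 1: O, bond orders sum to 2 (valence 2) → 0 H
  atom 2: C, bond orders sum to 3 (valence 4) → 1 H
  atom 3: aromatic c, 3 neighbours → 0 H
  atom 4: aromatic c, 3 neighbours → 0 H
  atom 5: F (halogen, monovalent) → 0 H
  atom 6: aromatic c, 3 neighbours → 0 H
  atom 7: O, bond orders sum to 1 (valence 2) → 1 H
  atom 8: aromatic c, 2 neighbours → 1 H
  atom 9: aromatic c, 3 neighbours → 0 H
  atom 10: aromatic c, 2 neighbours → 1 H
  atom 11: C, bond orders sum to 1 (valence 4) → 3 H
Totals → C:8, H:7, F:1, O:2.

C8H7FO2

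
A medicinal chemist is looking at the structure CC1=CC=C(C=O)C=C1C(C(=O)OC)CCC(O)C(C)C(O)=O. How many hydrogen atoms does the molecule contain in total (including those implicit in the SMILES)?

Walk through each heavy atom and fill implicit hydrogens from standard valence (C 4, N 3, O 2, S 2, halogen 1):
  atom 1: C, bond orders sum to 1 (valence 4) → 3 H
  atom 2: C, bond orders sum to 4 (valence 4) → 0 H
  atom 3: C, bond orders sum to 3 (valence 4) → 1 H
  atom 4: C, bond orders sum to 3 (valence 4) → 1 H
  atom 5: C, bond orders sum to 4 (valence 4) → 0 H
  atom 6: C, bond orders sum to 3 (valence 4) → 1 H
  atom 7: O, bond orders sum to 2 (valence 2) → 0 H
  atom 8: C, bond orders sum to 3 (valence 4) → 1 H
  atom 9: C, bond orders sum to 4 (valence 4) → 0 H
  atom 10: C, bond orders sum to 3 (valence 4) → 1 H
  atom 11: C, bond orders sum to 4 (valence 4) → 0 H
  atom 12: O, bond orders sum to 2 (valence 2) → 0 H
  atom 13: O, bond orders sum to 2 (valence 2) → 0 H
  atom 14: C, bond orders sum to 1 (valence 4) → 3 H
  atom 15: C, bond orders sum to 2 (valence 4) → 2 H
  atom 16: C, bond orders sum to 2 (valence 4) → 2 H
  atom 17: C, bond orders sum to 3 (valence 4) → 1 H
  atom 18: O, bond orders sum to 1 (valence 2) → 1 H
  atom 19: C, bond orders sum to 3 (valence 4) → 1 H
  atom 20: C, bond orders sum to 1 (valence 4) → 3 H
  atom 21: C, bond orders sum to 4 (valence 4) → 0 H
  atom 22: O, bond orders sum to 1 (valence 2) → 1 H
  atom 23: O, bond orders sum to 2 (valence 2) → 0 H
Total hydrogens: 22.

22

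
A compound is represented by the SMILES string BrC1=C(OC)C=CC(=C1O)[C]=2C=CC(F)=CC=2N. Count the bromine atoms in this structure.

1

Scan the SMILES for Br atoms (remember two-letter symbols like Cl and Br are single atoms).
Bromine count: 1.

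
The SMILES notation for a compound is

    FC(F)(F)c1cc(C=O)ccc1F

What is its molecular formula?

C8H4F4O

Walk through each heavy atom and fill implicit hydrogens from standard valence (C 4, N 3, O 2, S 2, halogen 1); for lowercase aromatic atoms, an aromatic c carries 1 H when it has two neighbours and 0 H with three, and aromatic n carries 0 H:
  atom 1: F (halogen, monovalent) → 0 H
  atom 2: C, bond orders sum to 4 (valence 4) → 0 H
  atom 3: F (halogen, monovalent) → 0 H
  atom 4: F (halogen, monovalent) → 0 H
  atom 5: aromatic c, 3 neighbours → 0 H
  atom 6: aromatic c, 2 neighbours → 1 H
  atom 7: aromatic c, 3 neighbours → 0 H
  atom 8: C, bond orders sum to 3 (valence 4) → 1 H
  atom 9: O, bond orders sum to 2 (valence 2) → 0 H
  atom 10: aromatic c, 2 neighbours → 1 H
  atom 11: aromatic c, 2 neighbours → 1 H
  atom 12: aromatic c, 3 neighbours → 0 H
  atom 13: F (halogen, monovalent) → 0 H
Totals → C:8, H:4, F:4, O:1.
In Hill order: C8H4F4O.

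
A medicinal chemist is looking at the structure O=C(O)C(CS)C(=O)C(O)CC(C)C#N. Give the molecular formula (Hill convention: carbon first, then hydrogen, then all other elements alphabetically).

C9H13NO4S

Walk through each heavy atom and fill implicit hydrogens from standard valence (C 4, N 3, O 2, S 2, halogen 1):
  atom 1: O, bond orders sum to 2 (valence 2) → 0 H
  atom 2: C, bond orders sum to 4 (valence 4) → 0 H
  atom 3: O, bond orders sum to 1 (valence 2) → 1 H
  atom 4: C, bond orders sum to 3 (valence 4) → 1 H
  atom 5: C, bond orders sum to 2 (valence 4) → 2 H
  atom 6: S, bond orders sum to 1 (valence 2) → 1 H
  atom 7: C, bond orders sum to 4 (valence 4) → 0 H
  atom 8: O, bond orders sum to 2 (valence 2) → 0 H
  atom 9: C, bond orders sum to 3 (valence 4) → 1 H
  atom 10: O, bond orders sum to 1 (valence 2) → 1 H
  atom 11: C, bond orders sum to 2 (valence 4) → 2 H
  atom 12: C, bond orders sum to 3 (valence 4) → 1 H
  atom 13: C, bond orders sum to 1 (valence 4) → 3 H
  atom 14: C, bond orders sum to 4 (valence 4) → 0 H
  atom 15: N, bond orders sum to 3 (valence 3) → 0 H
Totals → C:9, H:13, N:1, O:4, S:1.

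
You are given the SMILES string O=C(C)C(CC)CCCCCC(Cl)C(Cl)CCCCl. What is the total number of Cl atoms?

3

Scan the SMILES for Cl atoms (remember two-letter symbols like Cl and Br are single atoms).
Chlorine count: 3.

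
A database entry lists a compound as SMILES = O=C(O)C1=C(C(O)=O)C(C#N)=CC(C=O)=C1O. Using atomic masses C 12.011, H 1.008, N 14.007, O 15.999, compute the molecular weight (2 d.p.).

First, the molecular formula is C10H5NO6 (counting implicit H from valence).
  C: 10 × 12.011 = 120.110
  H: 5 × 1.008 = 5.040
  N: 1 × 14.007 = 14.007
  O: 6 × 15.999 = 95.994
Sum: 10×12.011 + 5×1.008 + 1×14.007 + 6×15.999 = 235.151 → 235.15 g/mol.

235.15 g/mol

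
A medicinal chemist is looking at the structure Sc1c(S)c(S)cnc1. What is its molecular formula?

Walk through each heavy atom and fill implicit hydrogens from standard valence (C 4, N 3, O 2, S 2, halogen 1); for lowercase aromatic atoms, an aromatic c carries 1 H when it has two neighbours and 0 H with three, and aromatic n carries 0 H:
  atom 1: S, bond orders sum to 1 (valence 2) → 1 H
  atom 2: aromatic c, 3 neighbours → 0 H
  atom 3: aromatic c, 3 neighbours → 0 H
  atom 4: S, bond orders sum to 1 (valence 2) → 1 H
  atom 5: aromatic c, 3 neighbours → 0 H
  atom 6: S, bond orders sum to 1 (valence 2) → 1 H
  atom 7: aromatic c, 2 neighbours → 1 H
  atom 8: aromatic n, 2 neighbours → 0 H
  atom 9: aromatic c, 2 neighbours → 1 H
Totals → C:5, H:5, N:1, S:3.

C5H5NS3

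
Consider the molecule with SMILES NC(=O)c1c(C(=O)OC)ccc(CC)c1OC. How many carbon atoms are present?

Count every carbon token in the SMILES (each C, including those in ring-closure positions and inside branches).
Carbon count: 12.

12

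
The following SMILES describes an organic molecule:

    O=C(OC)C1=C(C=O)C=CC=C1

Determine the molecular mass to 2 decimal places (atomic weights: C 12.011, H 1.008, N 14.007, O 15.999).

First, the molecular formula is C9H8O3 (counting implicit H from valence).
  C: 9 × 12.011 = 108.099
  H: 8 × 1.008 = 8.064
  O: 3 × 15.999 = 47.997
Sum: 9×12.011 + 8×1.008 + 3×15.999 = 164.160 → 164.16 g/mol.

164.16 g/mol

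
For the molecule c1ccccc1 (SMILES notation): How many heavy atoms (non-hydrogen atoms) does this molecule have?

6

Every atom symbol written in the SMILES (organic subset) is one heavy atom; implicit H are not written.
Heavy atoms by element → C:6.
Total: 6.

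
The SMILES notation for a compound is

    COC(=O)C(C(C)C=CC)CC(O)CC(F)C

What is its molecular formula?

C13H23FO3

Walk through each heavy atom and fill implicit hydrogens from standard valence (C 4, N 3, O 2, S 2, halogen 1):
  atom 1: C, bond orders sum to 1 (valence 4) → 3 H
  atom 2: O, bond orders sum to 2 (valence 2) → 0 H
  atom 3: C, bond orders sum to 4 (valence 4) → 0 H
  atom 4: O, bond orders sum to 2 (valence 2) → 0 H
  atom 5: C, bond orders sum to 3 (valence 4) → 1 H
  atom 6: C, bond orders sum to 3 (valence 4) → 1 H
  atom 7: C, bond orders sum to 1 (valence 4) → 3 H
  atom 8: C, bond orders sum to 3 (valence 4) → 1 H
  atom 9: C, bond orders sum to 3 (valence 4) → 1 H
  atom 10: C, bond orders sum to 1 (valence 4) → 3 H
  atom 11: C, bond orders sum to 2 (valence 4) → 2 H
  atom 12: C, bond orders sum to 3 (valence 4) → 1 H
  atom 13: O, bond orders sum to 1 (valence 2) → 1 H
  atom 14: C, bond orders sum to 2 (valence 4) → 2 H
  atom 15: C, bond orders sum to 3 (valence 4) → 1 H
  atom 16: F (halogen, monovalent) → 0 H
  atom 17: C, bond orders sum to 1 (valence 4) → 3 H
Totals → C:13, H:23, F:1, O:3.
In Hill order: C13H23FO3.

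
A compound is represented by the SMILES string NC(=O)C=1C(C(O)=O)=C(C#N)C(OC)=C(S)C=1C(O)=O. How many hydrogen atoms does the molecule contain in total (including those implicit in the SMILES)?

8

Walk through each heavy atom and fill implicit hydrogens from standard valence (C 4, N 3, O 2, S 2, halogen 1):
  atom 1: N, bond orders sum to 1 (valence 3) → 2 H
  atom 2: C, bond orders sum to 4 (valence 4) → 0 H
  atom 3: O, bond orders sum to 2 (valence 2) → 0 H
  atom 4: C, bond orders sum to 4 (valence 4) → 0 H
  atom 5: C, bond orders sum to 4 (valence 4) → 0 H
  atom 6: C, bond orders sum to 4 (valence 4) → 0 H
  atom 7: O, bond orders sum to 1 (valence 2) → 1 H
  atom 8: O, bond orders sum to 2 (valence 2) → 0 H
  atom 9: C, bond orders sum to 4 (valence 4) → 0 H
  atom 10: C, bond orders sum to 4 (valence 4) → 0 H
  atom 11: N, bond orders sum to 3 (valence 3) → 0 H
  atom 12: C, bond orders sum to 4 (valence 4) → 0 H
  atom 13: O, bond orders sum to 2 (valence 2) → 0 H
  atom 14: C, bond orders sum to 1 (valence 4) → 3 H
  atom 15: C, bond orders sum to 4 (valence 4) → 0 H
  atom 16: S, bond orders sum to 1 (valence 2) → 1 H
  atom 17: C, bond orders sum to 4 (valence 4) → 0 H
  atom 18: C, bond orders sum to 4 (valence 4) → 0 H
  atom 19: O, bond orders sum to 1 (valence 2) → 1 H
  atom 20: O, bond orders sum to 2 (valence 2) → 0 H
Total hydrogens: 8.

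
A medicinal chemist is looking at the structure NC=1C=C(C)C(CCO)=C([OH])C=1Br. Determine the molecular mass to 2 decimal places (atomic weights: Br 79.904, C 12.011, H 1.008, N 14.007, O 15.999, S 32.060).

First, the molecular formula is C9H12BrNO2 (counting implicit H from valence).
  Br: 1 × 79.904 = 79.904
  C: 9 × 12.011 = 108.099
  H: 12 × 1.008 = 12.096
  N: 1 × 14.007 = 14.007
  O: 2 × 15.999 = 31.998
Sum: 1×79.904 + 9×12.011 + 12×1.008 + 1×14.007 + 2×15.999 = 246.104 → 246.10 g/mol.

246.10 g/mol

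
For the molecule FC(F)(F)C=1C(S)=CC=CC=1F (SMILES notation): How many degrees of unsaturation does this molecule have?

Degree of unsaturation = (number of rings) + (number of π bonds).
Ring closures in the SMILES: 1.
π bonds: 3 double bonds (each 1 DoU) → 3 DoU from unsaturation.
Total DoU = 1 + 3 = 4.

4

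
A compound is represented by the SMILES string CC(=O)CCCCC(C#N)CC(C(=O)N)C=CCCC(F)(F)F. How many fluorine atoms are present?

Scan the SMILES for F atoms (remember two-letter symbols like Cl and Br are single atoms).
Fluorine count: 3.

3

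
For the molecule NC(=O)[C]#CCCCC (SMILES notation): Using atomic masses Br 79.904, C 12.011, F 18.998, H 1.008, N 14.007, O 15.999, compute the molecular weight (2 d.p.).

125.17 g/mol

First, the molecular formula is C7H11NO (counting implicit H from valence).
  C: 7 × 12.011 = 84.077
  H: 11 × 1.008 = 11.088
  N: 1 × 14.007 = 14.007
  O: 1 × 15.999 = 15.999
Sum: 7×12.011 + 11×1.008 + 1×14.007 + 1×15.999 = 125.171 → 125.17 g/mol.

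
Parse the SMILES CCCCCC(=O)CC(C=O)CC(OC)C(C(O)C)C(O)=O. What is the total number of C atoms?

Count every carbon token in the SMILES (each C, including those in ring-closure positions and inside branches).
Carbon count: 16.

16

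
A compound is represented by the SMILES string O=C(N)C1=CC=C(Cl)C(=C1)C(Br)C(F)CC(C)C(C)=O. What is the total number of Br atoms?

1

Scan the SMILES for Br atoms (remember two-letter symbols like Cl and Br are single atoms).
Bromine count: 1.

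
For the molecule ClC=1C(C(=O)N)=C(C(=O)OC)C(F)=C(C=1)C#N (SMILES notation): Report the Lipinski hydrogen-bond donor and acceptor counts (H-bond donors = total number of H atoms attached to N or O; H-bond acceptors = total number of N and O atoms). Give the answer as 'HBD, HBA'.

2, 5

Donors: find every N or O and count the H atoms it carries.
  atom 5 (O): bond orders sum to 2 → 0 H
  atom 6 (N): bond orders sum to 1 → 2 H
  atom 9 (O): bond orders sum to 2 → 0 H
  atom 10 (O): bond orders sum to 2 → 0 H
  atom 17 (N): bond orders sum to 3 → 0 H
Lipinski HBD = 2.
Acceptors: N atoms = 2, O atoms = 3 → HBA = 5.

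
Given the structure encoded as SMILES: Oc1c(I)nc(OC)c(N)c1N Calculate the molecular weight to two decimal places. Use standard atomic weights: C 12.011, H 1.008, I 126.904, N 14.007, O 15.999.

First, the molecular formula is C6H8IN3O2 (counting implicit H from valence).
  C: 6 × 12.011 = 72.066
  H: 8 × 1.008 = 8.064
  I: 1 × 126.904 = 126.904
  N: 3 × 14.007 = 42.021
  O: 2 × 15.999 = 31.998
Sum: 6×12.011 + 8×1.008 + 1×126.904 + 3×14.007 + 2×15.999 = 281.053 → 281.05 g/mol.

281.05 g/mol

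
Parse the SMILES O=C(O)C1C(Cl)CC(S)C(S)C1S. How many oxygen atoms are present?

Scan the SMILES for O atoms (remember two-letter symbols like Cl and Br are single atoms).
Oxygen count: 2.

2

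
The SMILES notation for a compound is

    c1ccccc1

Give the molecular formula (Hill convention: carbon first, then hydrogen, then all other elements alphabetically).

Walk through each heavy atom and fill implicit hydrogens from standard valence (C 4, N 3, O 2, S 2, halogen 1); for lowercase aromatic atoms, an aromatic c carries 1 H when it has two neighbours and 0 H with three, and aromatic n carries 0 H:
  atom 1: aromatic c, 2 neighbours → 1 H
  atom 2: aromatic c, 2 neighbours → 1 H
  atom 3: aromatic c, 2 neighbours → 1 H
  atom 4: aromatic c, 2 neighbours → 1 H
  atom 5: aromatic c, 2 neighbours → 1 H
  atom 6: aromatic c, 2 neighbours → 1 H
Totals → C:6, H:6.

C6H6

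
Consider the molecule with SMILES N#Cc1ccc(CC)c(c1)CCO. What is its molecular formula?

C11H13NO

Walk through each heavy atom and fill implicit hydrogens from standard valence (C 4, N 3, O 2, S 2, halogen 1); for lowercase aromatic atoms, an aromatic c carries 1 H when it has two neighbours and 0 H with three, and aromatic n carries 0 H:
  atom 1: N, bond orders sum to 3 (valence 3) → 0 H
  atom 2: C, bond orders sum to 4 (valence 4) → 0 H
  atom 3: aromatic c, 3 neighbours → 0 H
  atom 4: aromatic c, 2 neighbours → 1 H
  atom 5: aromatic c, 2 neighbours → 1 H
  atom 6: aromatic c, 3 neighbours → 0 H
  atom 7: C, bond orders sum to 2 (valence 4) → 2 H
  atom 8: C, bond orders sum to 1 (valence 4) → 3 H
  atom 9: aromatic c, 3 neighbours → 0 H
  atom 10: aromatic c, 2 neighbours → 1 H
  atom 11: C, bond orders sum to 2 (valence 4) → 2 H
  atom 12: C, bond orders sum to 2 (valence 4) → 2 H
  atom 13: O, bond orders sum to 1 (valence 2) → 1 H
Totals → C:11, H:13, N:1, O:1.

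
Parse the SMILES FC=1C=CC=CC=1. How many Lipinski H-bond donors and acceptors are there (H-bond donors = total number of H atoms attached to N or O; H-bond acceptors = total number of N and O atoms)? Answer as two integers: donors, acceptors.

Donors: find every N or O and count the H atoms it carries.
  (no N or O atoms present)
Lipinski HBD = 0.
Acceptors: N atoms = 0, O atoms = 0 → HBA = 0.

0, 0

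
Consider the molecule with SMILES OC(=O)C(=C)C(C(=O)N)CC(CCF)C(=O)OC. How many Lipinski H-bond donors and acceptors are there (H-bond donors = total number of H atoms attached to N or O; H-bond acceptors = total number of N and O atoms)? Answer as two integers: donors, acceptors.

Donors: find every N or O and count the H atoms it carries.
  atom 1 (O): bond orders sum to 1 → 1 H
  atom 3 (O): bond orders sum to 2 → 0 H
  atom 8 (O): bond orders sum to 2 → 0 H
  atom 9 (N): bond orders sum to 1 → 2 H
  atom 16 (O): bond orders sum to 2 → 0 H
  atom 17 (O): bond orders sum to 2 → 0 H
Lipinski HBD = 3.
Acceptors: N atoms = 1, O atoms = 5 → HBA = 6.

3, 6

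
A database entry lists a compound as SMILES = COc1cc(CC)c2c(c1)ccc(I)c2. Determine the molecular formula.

C13H13IO

Walk through each heavy atom and fill implicit hydrogens from standard valence (C 4, N 3, O 2, S 2, halogen 1); for lowercase aromatic atoms, an aromatic c carries 1 H when it has two neighbours and 0 H with three, and aromatic n carries 0 H:
  atom 1: C, bond orders sum to 1 (valence 4) → 3 H
  atom 2: O, bond orders sum to 2 (valence 2) → 0 H
  atom 3: aromatic c, 3 neighbours → 0 H
  atom 4: aromatic c, 2 neighbours → 1 H
  atom 5: aromatic c, 3 neighbours → 0 H
  atom 6: C, bond orders sum to 2 (valence 4) → 2 H
  atom 7: C, bond orders sum to 1 (valence 4) → 3 H
  atom 8: aromatic c, 3 neighbours → 0 H
  atom 9: aromatic c, 3 neighbours → 0 H
  atom 10: aromatic c, 2 neighbours → 1 H
  atom 11: aromatic c, 2 neighbours → 1 H
  atom 12: aromatic c, 2 neighbours → 1 H
  atom 13: aromatic c, 3 neighbours → 0 H
  atom 14: I (halogen, monovalent) → 0 H
  atom 15: aromatic c, 2 neighbours → 1 H
Totals → C:13, H:13, I:1, O:1.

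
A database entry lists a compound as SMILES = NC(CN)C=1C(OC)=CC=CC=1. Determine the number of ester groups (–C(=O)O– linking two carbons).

Scan the SMILES for the ester motif — none present.
Groups that are present: 1 ether, 2 primary amine.

0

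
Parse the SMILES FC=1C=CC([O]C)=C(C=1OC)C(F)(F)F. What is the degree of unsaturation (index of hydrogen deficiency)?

Degree of unsaturation = (number of rings) + (number of π bonds).
Ring closures in the SMILES: 1.
π bonds: 3 double bonds (each 1 DoU) → 3 DoU from unsaturation.
Total DoU = 1 + 3 = 4.

4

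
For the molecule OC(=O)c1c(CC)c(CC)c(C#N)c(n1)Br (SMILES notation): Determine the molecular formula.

C11H11BrN2O2

Walk through each heavy atom and fill implicit hydrogens from standard valence (C 4, N 3, O 2, S 2, halogen 1); for lowercase aromatic atoms, an aromatic c carries 1 H when it has two neighbours and 0 H with three, and aromatic n carries 0 H:
  atom 1: O, bond orders sum to 1 (valence 2) → 1 H
  atom 2: C, bond orders sum to 4 (valence 4) → 0 H
  atom 3: O, bond orders sum to 2 (valence 2) → 0 H
  atom 4: aromatic c, 3 neighbours → 0 H
  atom 5: aromatic c, 3 neighbours → 0 H
  atom 6: C, bond orders sum to 2 (valence 4) → 2 H
  atom 7: C, bond orders sum to 1 (valence 4) → 3 H
  atom 8: aromatic c, 3 neighbours → 0 H
  atom 9: C, bond orders sum to 2 (valence 4) → 2 H
  atom 10: C, bond orders sum to 1 (valence 4) → 3 H
  atom 11: aromatic c, 3 neighbours → 0 H
  atom 12: C, bond orders sum to 4 (valence 4) → 0 H
  atom 13: N, bond orders sum to 3 (valence 3) → 0 H
  atom 14: aromatic c, 3 neighbours → 0 H
  atom 15: aromatic n, 2 neighbours → 0 H
  atom 16: Br (halogen, monovalent) → 0 H
Totals → C:11, H:11, Br:1, N:2, O:2.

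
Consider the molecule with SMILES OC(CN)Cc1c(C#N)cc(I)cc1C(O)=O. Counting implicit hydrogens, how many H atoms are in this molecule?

11

Walk through each heavy atom and fill implicit hydrogens from standard valence (C 4, N 3, O 2, S 2, halogen 1); for lowercase aromatic atoms, an aromatic c carries 1 H when it has two neighbours and 0 H with three, and aromatic n carries 0 H:
  atom 1: O, bond orders sum to 1 (valence 2) → 1 H
  atom 2: C, bond orders sum to 3 (valence 4) → 1 H
  atom 3: C, bond orders sum to 2 (valence 4) → 2 H
  atom 4: N, bond orders sum to 1 (valence 3) → 2 H
  atom 5: C, bond orders sum to 2 (valence 4) → 2 H
  atom 6: aromatic c, 3 neighbours → 0 H
  atom 7: aromatic c, 3 neighbours → 0 H
  atom 8: C, bond orders sum to 4 (valence 4) → 0 H
  atom 9: N, bond orders sum to 3 (valence 3) → 0 H
  atom 10: aromatic c, 2 neighbours → 1 H
  atom 11: aromatic c, 3 neighbours → 0 H
  atom 12: I (halogen, monovalent) → 0 H
  atom 13: aromatic c, 2 neighbours → 1 H
  atom 14: aromatic c, 3 neighbours → 0 H
  atom 15: C, bond orders sum to 4 (valence 4) → 0 H
  atom 16: O, bond orders sum to 1 (valence 2) → 1 H
  atom 17: O, bond orders sum to 2 (valence 2) → 0 H
Total hydrogens: 11.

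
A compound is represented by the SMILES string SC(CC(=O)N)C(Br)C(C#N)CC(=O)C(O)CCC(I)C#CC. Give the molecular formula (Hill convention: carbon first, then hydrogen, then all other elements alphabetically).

C15H20BrIN2O3S

Walk through each heavy atom and fill implicit hydrogens from standard valence (C 4, N 3, O 2, S 2, halogen 1):
  atom 1: S, bond orders sum to 1 (valence 2) → 1 H
  atom 2: C, bond orders sum to 3 (valence 4) → 1 H
  atom 3: C, bond orders sum to 2 (valence 4) → 2 H
  atom 4: C, bond orders sum to 4 (valence 4) → 0 H
  atom 5: O, bond orders sum to 2 (valence 2) → 0 H
  atom 6: N, bond orders sum to 1 (valence 3) → 2 H
  atom 7: C, bond orders sum to 3 (valence 4) → 1 H
  atom 8: Br (halogen, monovalent) → 0 H
  atom 9: C, bond orders sum to 3 (valence 4) → 1 H
  atom 10: C, bond orders sum to 4 (valence 4) → 0 H
  atom 11: N, bond orders sum to 3 (valence 3) → 0 H
  atom 12: C, bond orders sum to 2 (valence 4) → 2 H
  atom 13: C, bond orders sum to 4 (valence 4) → 0 H
  atom 14: O, bond orders sum to 2 (valence 2) → 0 H
  atom 15: C, bond orders sum to 3 (valence 4) → 1 H
  atom 16: O, bond orders sum to 1 (valence 2) → 1 H
  atom 17: C, bond orders sum to 2 (valence 4) → 2 H
  atom 18: C, bond orders sum to 2 (valence 4) → 2 H
  atom 19: C, bond orders sum to 3 (valence 4) → 1 H
  atom 20: I (halogen, monovalent) → 0 H
  atom 21: C, bond orders sum to 4 (valence 4) → 0 H
  atom 22: C, bond orders sum to 4 (valence 4) → 0 H
  atom 23: C, bond orders sum to 1 (valence 4) → 3 H
Totals → C:15, H:20, Br:1, I:1, N:2, O:3, S:1.
In Hill order: C15H20BrIN2O3S.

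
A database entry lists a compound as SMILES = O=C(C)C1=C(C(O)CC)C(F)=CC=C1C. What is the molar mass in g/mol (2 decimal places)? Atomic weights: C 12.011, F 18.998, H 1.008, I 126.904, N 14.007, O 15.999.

First, the molecular formula is C12H15FO2 (counting implicit H from valence).
  C: 12 × 12.011 = 144.132
  F: 1 × 18.998 = 18.998
  H: 15 × 1.008 = 15.120
  O: 2 × 15.999 = 31.998
Sum: 12×12.011 + 1×18.998 + 15×1.008 + 2×15.999 = 210.248 → 210.25 g/mol.

210.25 g/mol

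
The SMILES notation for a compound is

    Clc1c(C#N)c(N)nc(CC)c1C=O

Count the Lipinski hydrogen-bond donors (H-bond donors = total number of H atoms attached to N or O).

Donors: find every N or O and count the H atoms it carries.
  atom 5 (N): bond orders sum to 3 → 0 H
  atom 7 (N): bond orders sum to 1 → 2 H
  atom 8 (N): bond orders sum to 3 → 0 H
  atom 14 (O): bond orders sum to 2 → 0 H
Lipinski HBD = 2.

2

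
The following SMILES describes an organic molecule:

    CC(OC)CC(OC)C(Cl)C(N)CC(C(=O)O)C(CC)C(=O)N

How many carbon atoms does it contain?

Count every carbon token in the SMILES (each C, including those in ring-closure positions and inside branches).
Carbon count: 15.

15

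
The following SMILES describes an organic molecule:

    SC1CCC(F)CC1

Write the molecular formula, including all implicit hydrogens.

C6H11FS

Walk through each heavy atom and fill implicit hydrogens from standard valence (C 4, N 3, O 2, S 2, halogen 1):
  atom 1: S, bond orders sum to 1 (valence 2) → 1 H
  atom 2: C, bond orders sum to 3 (valence 4) → 1 H
  atom 3: C, bond orders sum to 2 (valence 4) → 2 H
  atom 4: C, bond orders sum to 2 (valence 4) → 2 H
  atom 5: C, bond orders sum to 3 (valence 4) → 1 H
  atom 6: F (halogen, monovalent) → 0 H
  atom 7: C, bond orders sum to 2 (valence 4) → 2 H
  atom 8: C, bond orders sum to 2 (valence 4) → 2 H
Totals → C:6, H:11, F:1, S:1.
In Hill order: C6H11FS.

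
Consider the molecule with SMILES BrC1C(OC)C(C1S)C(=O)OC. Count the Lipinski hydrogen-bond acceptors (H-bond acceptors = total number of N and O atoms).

N atoms: 0; O atoms: 3.
Lipinski HBA = 0 + 3 = 3.

3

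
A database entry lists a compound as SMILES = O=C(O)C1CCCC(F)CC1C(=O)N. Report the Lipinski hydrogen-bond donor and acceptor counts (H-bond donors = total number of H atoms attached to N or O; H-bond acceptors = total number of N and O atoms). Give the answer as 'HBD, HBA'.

3, 4

Donors: find every N or O and count the H atoms it carries.
  atom 1 (O): bond orders sum to 2 → 0 H
  atom 3 (O): bond orders sum to 1 → 1 H
  atom 13 (O): bond orders sum to 2 → 0 H
  atom 14 (N): bond orders sum to 1 → 2 H
Lipinski HBD = 3.
Acceptors: N atoms = 1, O atoms = 3 → HBA = 4.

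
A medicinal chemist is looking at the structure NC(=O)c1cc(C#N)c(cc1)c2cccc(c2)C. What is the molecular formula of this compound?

C15H12N2O

Walk through each heavy atom and fill implicit hydrogens from standard valence (C 4, N 3, O 2, S 2, halogen 1); for lowercase aromatic atoms, an aromatic c carries 1 H when it has two neighbours and 0 H with three, and aromatic n carries 0 H:
  atom 1: N, bond orders sum to 1 (valence 3) → 2 H
  atom 2: C, bond orders sum to 4 (valence 4) → 0 H
  atom 3: O, bond orders sum to 2 (valence 2) → 0 H
  atom 4: aromatic c, 3 neighbours → 0 H
  atom 5: aromatic c, 2 neighbours → 1 H
  atom 6: aromatic c, 3 neighbours → 0 H
  atom 7: C, bond orders sum to 4 (valence 4) → 0 H
  atom 8: N, bond orders sum to 3 (valence 3) → 0 H
  atom 9: aromatic c, 3 neighbours → 0 H
  atom 10: aromatic c, 2 neighbours → 1 H
  atom 11: aromatic c, 2 neighbours → 1 H
  atom 12: aromatic c, 3 neighbours → 0 H
  atom 13: aromatic c, 2 neighbours → 1 H
  atom 14: aromatic c, 2 neighbours → 1 H
  atom 15: aromatic c, 2 neighbours → 1 H
  atom 16: aromatic c, 3 neighbours → 0 H
  atom 17: aromatic c, 2 neighbours → 1 H
  atom 18: C, bond orders sum to 1 (valence 4) → 3 H
Totals → C:15, H:12, N:2, O:1.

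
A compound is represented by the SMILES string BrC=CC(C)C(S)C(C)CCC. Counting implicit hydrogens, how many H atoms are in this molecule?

Walk through each heavy atom and fill implicit hydrogens from standard valence (C 4, N 3, O 2, S 2, halogen 1):
  atom 1: Br (halogen, monovalent) → 0 H
  atom 2: C, bond orders sum to 3 (valence 4) → 1 H
  atom 3: C, bond orders sum to 3 (valence 4) → 1 H
  atom 4: C, bond orders sum to 3 (valence 4) → 1 H
  atom 5: C, bond orders sum to 1 (valence 4) → 3 H
  atom 6: C, bond orders sum to 3 (valence 4) → 1 H
  atom 7: S, bond orders sum to 1 (valence 2) → 1 H
  atom 8: C, bond orders sum to 3 (valence 4) → 1 H
  atom 9: C, bond orders sum to 1 (valence 4) → 3 H
  atom 10: C, bond orders sum to 2 (valence 4) → 2 H
  atom 11: C, bond orders sum to 2 (valence 4) → 2 H
  atom 12: C, bond orders sum to 1 (valence 4) → 3 H
Total hydrogens: 19.

19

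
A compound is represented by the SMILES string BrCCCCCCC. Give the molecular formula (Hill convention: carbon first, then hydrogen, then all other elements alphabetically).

C7H15Br

Walk through each heavy atom and fill implicit hydrogens from standard valence (C 4, N 3, O 2, S 2, halogen 1):
  atom 1: Br (halogen, monovalent) → 0 H
  atom 2: C, bond orders sum to 2 (valence 4) → 2 H
  atom 3: C, bond orders sum to 2 (valence 4) → 2 H
  atom 4: C, bond orders sum to 2 (valence 4) → 2 H
  atom 5: C, bond orders sum to 2 (valence 4) → 2 H
  atom 6: C, bond orders sum to 2 (valence 4) → 2 H
  atom 7: C, bond orders sum to 2 (valence 4) → 2 H
  atom 8: C, bond orders sum to 1 (valence 4) → 3 H
Totals → C:7, H:15, Br:1.
In Hill order: C7H15Br.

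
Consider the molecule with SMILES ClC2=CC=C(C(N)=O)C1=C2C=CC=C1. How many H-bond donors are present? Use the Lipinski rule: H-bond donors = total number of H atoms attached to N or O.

Donors: find every N or O and count the H atoms it carries.
  atom 7 (N): bond orders sum to 1 → 2 H
  atom 8 (O): bond orders sum to 2 → 0 H
Lipinski HBD = 2.

2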